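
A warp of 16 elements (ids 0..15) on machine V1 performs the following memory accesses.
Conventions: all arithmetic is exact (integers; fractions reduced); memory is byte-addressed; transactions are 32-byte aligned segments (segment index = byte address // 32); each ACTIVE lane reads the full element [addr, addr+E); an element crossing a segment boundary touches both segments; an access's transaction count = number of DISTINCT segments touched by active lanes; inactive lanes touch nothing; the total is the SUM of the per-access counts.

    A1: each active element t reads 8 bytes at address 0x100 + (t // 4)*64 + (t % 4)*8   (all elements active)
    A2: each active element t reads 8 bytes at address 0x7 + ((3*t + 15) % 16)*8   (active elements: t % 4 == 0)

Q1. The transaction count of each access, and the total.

A1: 4 transactions
A2: 5 transactions

Answer: 4,5; total 9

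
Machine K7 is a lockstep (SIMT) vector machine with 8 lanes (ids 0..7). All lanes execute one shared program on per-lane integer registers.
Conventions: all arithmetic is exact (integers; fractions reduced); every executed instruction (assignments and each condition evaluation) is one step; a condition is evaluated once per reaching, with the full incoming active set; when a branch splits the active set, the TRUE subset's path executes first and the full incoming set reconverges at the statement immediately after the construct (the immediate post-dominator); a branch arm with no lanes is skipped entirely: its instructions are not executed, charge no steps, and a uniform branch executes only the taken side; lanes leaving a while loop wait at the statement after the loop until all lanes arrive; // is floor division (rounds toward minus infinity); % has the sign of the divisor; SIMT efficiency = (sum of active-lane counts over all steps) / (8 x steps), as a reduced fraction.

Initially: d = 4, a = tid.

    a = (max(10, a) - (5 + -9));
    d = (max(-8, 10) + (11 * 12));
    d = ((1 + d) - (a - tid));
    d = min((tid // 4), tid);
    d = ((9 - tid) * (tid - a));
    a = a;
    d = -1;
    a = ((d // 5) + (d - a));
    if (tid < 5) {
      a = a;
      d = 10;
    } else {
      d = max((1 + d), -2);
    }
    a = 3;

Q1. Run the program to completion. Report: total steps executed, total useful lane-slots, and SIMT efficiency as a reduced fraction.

Answer: 13 steps, 93 useful, 93/104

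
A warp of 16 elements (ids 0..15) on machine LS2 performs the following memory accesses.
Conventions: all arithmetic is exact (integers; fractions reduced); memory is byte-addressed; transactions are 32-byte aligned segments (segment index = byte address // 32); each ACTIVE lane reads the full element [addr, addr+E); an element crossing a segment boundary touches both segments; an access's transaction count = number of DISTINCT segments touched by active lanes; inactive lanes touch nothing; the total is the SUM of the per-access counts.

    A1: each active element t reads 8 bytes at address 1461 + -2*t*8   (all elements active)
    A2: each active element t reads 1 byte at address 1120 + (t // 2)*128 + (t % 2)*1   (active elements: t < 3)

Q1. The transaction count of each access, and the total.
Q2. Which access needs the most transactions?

A1: 8 transactions
A2: 2 transactions

Answer: 8,2; total 10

Answer: A1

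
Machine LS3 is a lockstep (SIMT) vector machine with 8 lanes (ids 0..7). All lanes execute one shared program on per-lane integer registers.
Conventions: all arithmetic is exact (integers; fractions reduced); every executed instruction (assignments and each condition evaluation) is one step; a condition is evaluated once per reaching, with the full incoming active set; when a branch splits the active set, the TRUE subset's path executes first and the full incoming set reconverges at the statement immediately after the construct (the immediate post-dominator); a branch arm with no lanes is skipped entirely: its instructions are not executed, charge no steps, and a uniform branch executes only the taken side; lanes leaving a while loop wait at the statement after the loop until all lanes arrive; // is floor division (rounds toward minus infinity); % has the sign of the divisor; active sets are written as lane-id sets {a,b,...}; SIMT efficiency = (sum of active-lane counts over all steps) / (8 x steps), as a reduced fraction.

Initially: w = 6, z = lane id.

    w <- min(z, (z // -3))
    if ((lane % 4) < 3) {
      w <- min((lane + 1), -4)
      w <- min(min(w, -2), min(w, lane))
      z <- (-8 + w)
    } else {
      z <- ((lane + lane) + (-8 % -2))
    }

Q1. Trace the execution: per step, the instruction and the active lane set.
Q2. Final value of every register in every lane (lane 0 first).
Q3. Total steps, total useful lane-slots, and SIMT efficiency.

step 0: w <- min(z, (z // -3))       {0,1,2,3,4,5,6,7}
step 1: eval ((lane % 4) < 3)        {0,1,2,3,4,5,6,7}
step 2: w <- min((lane + 1), -4)     {0,1,2,4,5,6}
step 3: w <- min(min(w, -2), min(w, lane)) {0,1,2,4,5,6}
step 4: z <- (-8 + w)                {0,1,2,4,5,6}
step 5: z <- ((lane + lane) + (-8 % -2)) {3,7}

Answer: 6 steps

w: -4,-4,-4,-1,-4,-4,-4,-3
z: -12,-12,-12,6,-12,-12,-12,14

steps = 6; useful = 36; efficiency = 36/48 = 3/4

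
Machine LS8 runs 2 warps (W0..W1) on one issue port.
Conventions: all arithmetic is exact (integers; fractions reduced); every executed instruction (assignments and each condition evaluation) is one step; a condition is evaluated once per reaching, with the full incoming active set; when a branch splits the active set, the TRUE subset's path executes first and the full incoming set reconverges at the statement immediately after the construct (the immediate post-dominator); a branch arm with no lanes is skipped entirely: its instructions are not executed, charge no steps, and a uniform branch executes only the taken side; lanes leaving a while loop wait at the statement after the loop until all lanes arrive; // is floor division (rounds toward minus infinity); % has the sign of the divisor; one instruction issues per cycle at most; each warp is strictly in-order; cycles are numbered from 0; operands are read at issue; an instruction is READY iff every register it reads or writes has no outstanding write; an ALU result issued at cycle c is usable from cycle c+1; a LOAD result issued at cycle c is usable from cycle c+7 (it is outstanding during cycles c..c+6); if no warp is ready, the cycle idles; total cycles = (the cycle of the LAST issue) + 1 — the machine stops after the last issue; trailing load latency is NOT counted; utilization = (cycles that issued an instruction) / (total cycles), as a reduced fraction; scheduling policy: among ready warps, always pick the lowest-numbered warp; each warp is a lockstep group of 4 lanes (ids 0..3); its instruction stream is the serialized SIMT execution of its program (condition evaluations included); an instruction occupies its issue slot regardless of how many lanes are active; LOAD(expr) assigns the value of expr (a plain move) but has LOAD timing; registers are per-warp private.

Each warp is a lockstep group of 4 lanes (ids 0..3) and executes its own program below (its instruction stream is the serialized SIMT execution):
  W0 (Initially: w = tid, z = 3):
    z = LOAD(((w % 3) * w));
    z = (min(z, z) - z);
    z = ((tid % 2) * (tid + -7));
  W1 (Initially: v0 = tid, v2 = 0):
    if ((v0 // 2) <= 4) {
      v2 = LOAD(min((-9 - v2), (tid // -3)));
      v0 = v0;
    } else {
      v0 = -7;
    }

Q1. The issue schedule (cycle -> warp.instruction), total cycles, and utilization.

cycle 0: W0.I0
cycle 1: W1.I0
cycle 2: W1.I1
cycle 3: W1.I2
cycle 4: idle
cycle 5: idle
cycle 6: idle
cycle 7: W0.I1
cycle 8: W0.I2

Answer: 9 cycles, utilization 2/3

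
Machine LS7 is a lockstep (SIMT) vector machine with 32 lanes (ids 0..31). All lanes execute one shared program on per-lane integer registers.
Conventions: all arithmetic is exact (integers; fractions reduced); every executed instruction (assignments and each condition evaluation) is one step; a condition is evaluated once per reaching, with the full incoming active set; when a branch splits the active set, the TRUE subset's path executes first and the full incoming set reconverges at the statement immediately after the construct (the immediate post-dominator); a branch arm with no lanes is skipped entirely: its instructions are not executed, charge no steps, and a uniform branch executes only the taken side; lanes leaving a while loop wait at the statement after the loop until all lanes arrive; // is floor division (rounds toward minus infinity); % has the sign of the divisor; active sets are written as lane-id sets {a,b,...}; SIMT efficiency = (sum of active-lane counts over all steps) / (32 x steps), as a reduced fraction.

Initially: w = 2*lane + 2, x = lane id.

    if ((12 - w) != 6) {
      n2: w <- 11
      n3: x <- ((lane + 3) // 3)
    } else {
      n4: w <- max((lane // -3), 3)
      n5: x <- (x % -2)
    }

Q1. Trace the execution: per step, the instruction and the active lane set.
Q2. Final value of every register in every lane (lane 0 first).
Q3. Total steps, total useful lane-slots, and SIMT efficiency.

step 0: eval ((12 - w) != 6)         {0,1,2,3,4,5,6,7,8,9,10,11,12,13,14,15,16,17,18,19,20,21,22,23,24,25,26,27,28,29,30,31}
step 1: w <- 11                      {0,1,3,4,5,6,7,8,9,10,11,12,13,14,15,16,17,18,19,20,21,22,23,24,25,26,27,28,29,30,31}
step 2: x <- ((lane + 3) // 3)       {0,1,3,4,5,6,7,8,9,10,11,12,13,14,15,16,17,18,19,20,21,22,23,24,25,26,27,28,29,30,31}
step 3: w <- max((lane // -3), 3)    {2}
step 4: x <- (x % -2)                {2}

Answer: 5 steps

w: 11,11,3,11,11,11,11,11,11,11,11,11,11,11,11,11,11,11,11,11,11,11,11,11,11,11,11,11,11,11,11,11
x: 1,1,0,2,2,2,3,3,3,4,4,4,5,5,5,6,6,6,7,7,7,8,8,8,9,9,9,10,10,10,11,11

steps = 5; useful = 96; efficiency = 96/160 = 3/5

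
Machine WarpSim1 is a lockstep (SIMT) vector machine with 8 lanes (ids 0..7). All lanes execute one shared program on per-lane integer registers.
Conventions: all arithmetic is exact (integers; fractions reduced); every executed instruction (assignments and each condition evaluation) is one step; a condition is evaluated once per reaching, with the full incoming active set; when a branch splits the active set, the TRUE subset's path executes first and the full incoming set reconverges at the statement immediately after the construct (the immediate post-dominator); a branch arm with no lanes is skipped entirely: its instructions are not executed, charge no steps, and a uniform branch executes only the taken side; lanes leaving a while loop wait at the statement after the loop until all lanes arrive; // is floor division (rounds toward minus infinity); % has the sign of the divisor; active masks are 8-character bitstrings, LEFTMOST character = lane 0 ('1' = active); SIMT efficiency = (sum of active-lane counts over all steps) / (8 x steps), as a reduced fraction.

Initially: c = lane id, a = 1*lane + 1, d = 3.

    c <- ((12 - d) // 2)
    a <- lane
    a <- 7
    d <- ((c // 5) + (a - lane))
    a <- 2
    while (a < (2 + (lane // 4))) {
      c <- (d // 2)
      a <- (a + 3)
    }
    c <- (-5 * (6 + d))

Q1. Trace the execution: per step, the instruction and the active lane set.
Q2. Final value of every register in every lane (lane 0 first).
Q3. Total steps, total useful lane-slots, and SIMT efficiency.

step 0: c <- ((12 - d) // 2)         11111111
step 1: a <- lane                    11111111
step 2: a <- 7                       11111111
step 3: d <- ((c // 5) + (a - lane)) 11111111
step 4: a <- 2                       11111111
step 5: eval (a < (2 + (lane // 4))) 11111111
step 6: c <- (d // 2)                00001111
step 7: a <- (a + 3)                 00001111
step 8: eval (a < (2 + (lane // 4))) 00001111
step 9: c <- (-5 * (6 + d))          11111111

Answer: 10 steps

c: -65,-60,-55,-50,-45,-40,-35,-30
a: 2,2,2,2,5,5,5,5
d: 7,6,5,4,3,2,1,0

steps = 10; useful = 68; efficiency = 68/80 = 17/20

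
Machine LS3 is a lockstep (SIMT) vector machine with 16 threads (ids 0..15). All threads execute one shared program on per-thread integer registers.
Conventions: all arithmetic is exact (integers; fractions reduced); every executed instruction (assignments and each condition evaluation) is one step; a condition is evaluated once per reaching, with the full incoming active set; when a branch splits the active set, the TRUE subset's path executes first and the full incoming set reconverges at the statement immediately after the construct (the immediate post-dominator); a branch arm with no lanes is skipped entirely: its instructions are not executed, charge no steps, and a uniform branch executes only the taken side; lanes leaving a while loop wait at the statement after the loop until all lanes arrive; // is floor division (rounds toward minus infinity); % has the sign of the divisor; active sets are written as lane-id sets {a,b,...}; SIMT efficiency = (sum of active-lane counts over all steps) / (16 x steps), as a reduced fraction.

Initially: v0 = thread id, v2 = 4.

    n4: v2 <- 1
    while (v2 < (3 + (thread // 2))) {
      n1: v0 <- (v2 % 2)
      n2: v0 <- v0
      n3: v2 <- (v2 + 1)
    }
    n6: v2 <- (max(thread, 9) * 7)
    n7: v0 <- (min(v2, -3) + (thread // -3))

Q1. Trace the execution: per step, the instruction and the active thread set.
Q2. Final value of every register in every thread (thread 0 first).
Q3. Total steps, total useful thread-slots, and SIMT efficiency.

step 0: v2 <- 1                      {0,1,2,3,4,5,6,7,8,9,10,11,12,13,14,15}
step 1: eval (v2 < (3 + (thread // 2))) {0,1,2,3,4,5,6,7,8,9,10,11,12,13,14,15}
step 2: v0 <- (v2 % 2)               {0,1,2,3,4,5,6,7,8,9,10,11,12,13,14,15}
step 3: v0 <- v0                     {0,1,2,3,4,5,6,7,8,9,10,11,12,13,14,15}
step 4: v2 <- (v2 + 1)               {0,1,2,3,4,5,6,7,8,9,10,11,12,13,14,15}
step 5: eval (v2 < (3 + (thread // 2))) {0,1,2,3,4,5,6,7,8,9,10,11,12,13,14,15}
step 6: v0 <- (v2 % 2)               {0,1,2,3,4,5,6,7,8,9,10,11,12,13,14,15}
step 7: v0 <- v0                     {0,1,2,3,4,5,6,7,8,9,10,11,12,13,14,15}
step 8: v2 <- (v2 + 1)               {0,1,2,3,4,5,6,7,8,9,10,11,12,13,14,15}
step 9: eval (v2 < (3 + (thread // 2))) {0,1,2,3,4,5,6,7,8,9,10,11,12,13,14,15}
step 10: v0 <- (v2 % 2)               {2,3,4,5,6,7,8,9,10,11,12,13,14,15}
step 11: v0 <- v0                     {2,3,4,5,6,7,8,9,10,11,12,13,14,15}
step 12: v2 <- (v2 + 1)               {2,3,4,5,6,7,8,9,10,11,12,13,14,15}
step 13: eval (v2 < (3 + (thread // 2))) {2,3,4,5,6,7,8,9,10,11,12,13,14,15}
step 14: v0 <- (v2 % 2)               {4,5,6,7,8,9,10,11,12,13,14,15}
step 15: v0 <- v0                     {4,5,6,7,8,9,10,11,12,13,14,15}
step 16: v2 <- (v2 + 1)               {4,5,6,7,8,9,10,11,12,13,14,15}
step 17: eval (v2 < (3 + (thread // 2))) {4,5,6,7,8,9,10,11,12,13,14,15}
step 18: v0 <- (v2 % 2)               {6,7,8,9,10,11,12,13,14,15}
step 19: v0 <- v0                     {6,7,8,9,10,11,12,13,14,15}
step 20: v2 <- (v2 + 1)               {6,7,8,9,10,11,12,13,14,15}
step 21: eval (v2 < (3 + (thread // 2))) {6,7,8,9,10,11,12,13,14,15}
step 22: v0 <- (v2 % 2)               {8,9,10,11,12,13,14,15}
step 23: v0 <- v0                     {8,9,10,11,12,13,14,15}
step 24: v2 <- (v2 + 1)               {8,9,10,11,12,13,14,15}
step 25: eval (v2 < (3 + (thread // 2))) {8,9,10,11,12,13,14,15}
step 26: v0 <- (v2 % 2)               {10,11,12,13,14,15}
step 27: v0 <- v0                     {10,11,12,13,14,15}
step 28: v2 <- (v2 + 1)               {10,11,12,13,14,15}
step 29: eval (v2 < (3 + (thread // 2))) {10,11,12,13,14,15}
step 30: v0 <- (v2 % 2)               {12,13,14,15}
step 31: v0 <- v0                     {12,13,14,15}
step 32: v2 <- (v2 + 1)               {12,13,14,15}
step 33: eval (v2 < (3 + (thread // 2))) {12,13,14,15}
step 34: v0 <- (v2 % 2)               {14,15}
step 35: v0 <- v0                     {14,15}
step 36: v2 <- (v2 + 1)               {14,15}
step 37: eval (v2 < (3 + (thread // 2))) {14,15}
step 38: v2 <- (max(thread, 9) * 7)   {0,1,2,3,4,5,6,7,8,9,10,11,12,13,14,15}
step 39: v0 <- (min(v2, -3) + (thread // -3)) {0,1,2,3,4,5,6,7,8,9,10,11,12,13,14,15}

Answer: 40 steps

v0: -3,-4,-4,-4,-5,-5,-5,-6,-6,-6,-7,-7,-7,-8,-8,-8
v2: 63,63,63,63,63,63,63,63,63,63,70,77,84,91,98,105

steps = 40; useful = 416; efficiency = 416/640 = 13/20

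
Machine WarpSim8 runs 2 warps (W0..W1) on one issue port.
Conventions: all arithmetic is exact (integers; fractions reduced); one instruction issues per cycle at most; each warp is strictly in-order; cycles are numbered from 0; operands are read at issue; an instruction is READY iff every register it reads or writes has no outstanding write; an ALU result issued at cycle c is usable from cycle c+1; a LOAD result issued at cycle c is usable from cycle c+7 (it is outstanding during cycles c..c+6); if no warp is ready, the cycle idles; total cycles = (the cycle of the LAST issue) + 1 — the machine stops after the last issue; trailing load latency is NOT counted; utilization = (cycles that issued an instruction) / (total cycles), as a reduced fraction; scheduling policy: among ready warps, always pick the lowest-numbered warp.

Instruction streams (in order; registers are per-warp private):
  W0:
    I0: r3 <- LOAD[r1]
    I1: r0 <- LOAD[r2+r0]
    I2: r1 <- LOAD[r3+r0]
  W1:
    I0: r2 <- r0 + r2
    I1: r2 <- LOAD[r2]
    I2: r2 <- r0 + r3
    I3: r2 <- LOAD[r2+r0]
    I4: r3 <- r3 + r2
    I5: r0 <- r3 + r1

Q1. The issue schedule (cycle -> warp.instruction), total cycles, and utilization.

cycle 0: W0.I0
cycle 1: W0.I1
cycle 2: W1.I0
cycle 3: W1.I1
cycle 4: idle
cycle 5: idle
cycle 6: idle
cycle 7: idle
cycle 8: W0.I2
cycle 9: idle
cycle 10: W1.I2
cycle 11: W1.I3
cycle 12: idle
cycle 13: idle
cycle 14: idle
cycle 15: idle
cycle 16: idle
cycle 17: idle
cycle 18: W1.I4
cycle 19: W1.I5

Answer: 20 cycles, utilization 9/20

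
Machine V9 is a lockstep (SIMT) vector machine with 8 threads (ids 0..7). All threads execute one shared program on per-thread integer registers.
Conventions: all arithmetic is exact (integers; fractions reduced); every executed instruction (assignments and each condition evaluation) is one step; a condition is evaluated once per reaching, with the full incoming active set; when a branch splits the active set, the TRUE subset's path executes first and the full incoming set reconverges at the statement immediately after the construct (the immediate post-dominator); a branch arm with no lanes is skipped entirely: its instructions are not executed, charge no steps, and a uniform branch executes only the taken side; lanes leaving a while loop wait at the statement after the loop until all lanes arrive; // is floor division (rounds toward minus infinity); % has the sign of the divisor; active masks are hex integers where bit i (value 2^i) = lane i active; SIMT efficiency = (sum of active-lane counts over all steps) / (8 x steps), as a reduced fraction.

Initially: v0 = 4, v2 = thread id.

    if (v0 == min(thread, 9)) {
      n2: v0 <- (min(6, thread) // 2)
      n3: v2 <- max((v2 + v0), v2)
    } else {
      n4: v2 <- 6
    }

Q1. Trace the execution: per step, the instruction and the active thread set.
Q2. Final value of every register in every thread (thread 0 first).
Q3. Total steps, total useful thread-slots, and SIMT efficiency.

step 0: eval (v0 == min(thread, 9))  0xff
step 1: v0 <- (min(6, thread) // 2)  0x10
step 2: v2 <- max((v2 + v0), v2)     0x10
step 3: v2 <- 6                      0xef

Answer: 4 steps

v0: 4,4,4,4,2,4,4,4
v2: 6,6,6,6,6,6,6,6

steps = 4; useful = 17; efficiency = 17/32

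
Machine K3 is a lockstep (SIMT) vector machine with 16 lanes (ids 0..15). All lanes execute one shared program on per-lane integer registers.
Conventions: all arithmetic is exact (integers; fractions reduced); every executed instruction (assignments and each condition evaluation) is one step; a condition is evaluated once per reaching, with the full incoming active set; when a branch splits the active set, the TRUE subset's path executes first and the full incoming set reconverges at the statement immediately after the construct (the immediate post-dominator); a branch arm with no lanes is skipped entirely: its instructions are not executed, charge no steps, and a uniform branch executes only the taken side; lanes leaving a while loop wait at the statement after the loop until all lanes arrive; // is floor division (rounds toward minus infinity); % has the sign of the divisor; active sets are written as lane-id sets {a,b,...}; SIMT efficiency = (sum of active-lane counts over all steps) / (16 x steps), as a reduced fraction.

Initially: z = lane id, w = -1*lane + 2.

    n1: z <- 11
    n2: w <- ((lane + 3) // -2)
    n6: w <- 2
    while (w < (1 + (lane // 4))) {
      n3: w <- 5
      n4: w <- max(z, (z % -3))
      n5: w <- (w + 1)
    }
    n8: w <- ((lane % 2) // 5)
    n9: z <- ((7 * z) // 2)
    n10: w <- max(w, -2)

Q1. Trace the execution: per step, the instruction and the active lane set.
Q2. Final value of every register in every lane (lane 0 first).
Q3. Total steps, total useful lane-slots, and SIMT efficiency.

step 0: z <- 11                      {0,1,2,3,4,5,6,7,8,9,10,11,12,13,14,15}
step 1: w <- ((lane + 3) // -2)      {0,1,2,3,4,5,6,7,8,9,10,11,12,13,14,15}
step 2: w <- 2                       {0,1,2,3,4,5,6,7,8,9,10,11,12,13,14,15}
step 3: eval (w < (1 + (lane // 4))) {0,1,2,3,4,5,6,7,8,9,10,11,12,13,14,15}
step 4: w <- 5                       {8,9,10,11,12,13,14,15}
step 5: w <- max(z, (z % -3))        {8,9,10,11,12,13,14,15}
step 6: w <- (w + 1)                 {8,9,10,11,12,13,14,15}
step 7: eval (w < (1 + (lane // 4))) {8,9,10,11,12,13,14,15}
step 8: w <- ((lane % 2) // 5)       {0,1,2,3,4,5,6,7,8,9,10,11,12,13,14,15}
step 9: z <- ((7 * z) // 2)          {0,1,2,3,4,5,6,7,8,9,10,11,12,13,14,15}
step 10: w <- max(w, -2)              {0,1,2,3,4,5,6,7,8,9,10,11,12,13,14,15}

Answer: 11 steps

z: 38,38,38,38,38,38,38,38,38,38,38,38,38,38,38,38
w: 0,0,0,0,0,0,0,0,0,0,0,0,0,0,0,0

steps = 11; useful = 144; efficiency = 144/176 = 9/11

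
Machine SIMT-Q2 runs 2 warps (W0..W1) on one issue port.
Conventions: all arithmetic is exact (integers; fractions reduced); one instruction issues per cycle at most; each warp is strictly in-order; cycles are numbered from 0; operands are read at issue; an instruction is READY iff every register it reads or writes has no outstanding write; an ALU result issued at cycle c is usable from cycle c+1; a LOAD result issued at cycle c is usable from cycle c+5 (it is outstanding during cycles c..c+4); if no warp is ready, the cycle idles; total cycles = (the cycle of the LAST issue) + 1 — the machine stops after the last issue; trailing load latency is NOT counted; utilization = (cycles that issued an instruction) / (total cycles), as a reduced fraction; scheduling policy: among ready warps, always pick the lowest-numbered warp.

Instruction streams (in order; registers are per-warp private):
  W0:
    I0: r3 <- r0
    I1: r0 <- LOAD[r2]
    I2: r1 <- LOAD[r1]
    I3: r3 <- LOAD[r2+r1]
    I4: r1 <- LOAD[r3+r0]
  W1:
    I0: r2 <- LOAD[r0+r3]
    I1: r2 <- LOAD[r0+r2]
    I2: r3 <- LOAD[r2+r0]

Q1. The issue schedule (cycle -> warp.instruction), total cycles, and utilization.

cycle 0: W0.I0
cycle 1: W0.I1
cycle 2: W0.I2
cycle 3: W1.I0
cycle 4: idle
cycle 5: idle
cycle 6: idle
cycle 7: W0.I3
cycle 8: W1.I1
cycle 9: idle
cycle 10: idle
cycle 11: idle
cycle 12: W0.I4
cycle 13: W1.I2

Answer: 14 cycles, utilization 4/7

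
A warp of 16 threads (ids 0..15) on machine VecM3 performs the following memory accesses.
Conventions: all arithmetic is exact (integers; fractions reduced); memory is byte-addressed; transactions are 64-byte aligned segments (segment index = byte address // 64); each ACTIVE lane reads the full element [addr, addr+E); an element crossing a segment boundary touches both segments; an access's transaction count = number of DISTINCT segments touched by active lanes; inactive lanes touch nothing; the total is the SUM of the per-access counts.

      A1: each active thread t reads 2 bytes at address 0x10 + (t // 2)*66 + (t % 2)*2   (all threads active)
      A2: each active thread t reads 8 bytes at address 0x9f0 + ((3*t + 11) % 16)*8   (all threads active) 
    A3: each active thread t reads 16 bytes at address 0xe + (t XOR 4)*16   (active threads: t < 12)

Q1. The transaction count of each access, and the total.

A1: 8 transactions
A2: 3 transactions
A3: 5 transactions

Answer: 8,3,5; total 16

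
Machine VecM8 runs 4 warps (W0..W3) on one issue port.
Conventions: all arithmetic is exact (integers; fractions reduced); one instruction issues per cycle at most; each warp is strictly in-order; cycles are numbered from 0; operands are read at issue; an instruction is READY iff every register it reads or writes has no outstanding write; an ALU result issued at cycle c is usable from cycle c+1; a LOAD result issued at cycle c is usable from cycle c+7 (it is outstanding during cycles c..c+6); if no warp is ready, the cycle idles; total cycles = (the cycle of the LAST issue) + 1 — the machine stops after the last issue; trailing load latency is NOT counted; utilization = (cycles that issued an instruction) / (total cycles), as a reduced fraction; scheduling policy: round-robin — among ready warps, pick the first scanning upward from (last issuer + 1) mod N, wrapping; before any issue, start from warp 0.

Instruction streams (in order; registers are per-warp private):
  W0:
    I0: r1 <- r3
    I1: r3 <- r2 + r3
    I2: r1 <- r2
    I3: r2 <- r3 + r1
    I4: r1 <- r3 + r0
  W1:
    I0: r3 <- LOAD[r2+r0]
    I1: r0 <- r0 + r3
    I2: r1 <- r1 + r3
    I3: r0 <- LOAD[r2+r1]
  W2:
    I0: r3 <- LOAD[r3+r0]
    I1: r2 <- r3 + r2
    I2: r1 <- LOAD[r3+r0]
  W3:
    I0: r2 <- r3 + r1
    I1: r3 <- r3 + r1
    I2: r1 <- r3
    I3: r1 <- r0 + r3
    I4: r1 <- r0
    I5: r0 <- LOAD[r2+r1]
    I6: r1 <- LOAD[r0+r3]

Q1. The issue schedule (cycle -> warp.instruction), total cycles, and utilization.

cycle 0: W0.I0
cycle 1: W1.I0
cycle 2: W2.I0
cycle 3: W3.I0
cycle 4: W0.I1
cycle 5: W3.I1
cycle 6: W0.I2
cycle 7: W3.I2
cycle 8: W0.I3
cycle 9: W1.I1
cycle 10: W2.I1
cycle 11: W3.I3
cycle 12: W0.I4
cycle 13: W1.I2
cycle 14: W2.I2
cycle 15: W3.I4
cycle 16: W1.I3
cycle 17: W3.I5
cycle 18: idle
cycle 19: idle
cycle 20: idle
cycle 21: idle
cycle 22: idle
cycle 23: idle
cycle 24: W3.I6

Answer: 25 cycles, utilization 19/25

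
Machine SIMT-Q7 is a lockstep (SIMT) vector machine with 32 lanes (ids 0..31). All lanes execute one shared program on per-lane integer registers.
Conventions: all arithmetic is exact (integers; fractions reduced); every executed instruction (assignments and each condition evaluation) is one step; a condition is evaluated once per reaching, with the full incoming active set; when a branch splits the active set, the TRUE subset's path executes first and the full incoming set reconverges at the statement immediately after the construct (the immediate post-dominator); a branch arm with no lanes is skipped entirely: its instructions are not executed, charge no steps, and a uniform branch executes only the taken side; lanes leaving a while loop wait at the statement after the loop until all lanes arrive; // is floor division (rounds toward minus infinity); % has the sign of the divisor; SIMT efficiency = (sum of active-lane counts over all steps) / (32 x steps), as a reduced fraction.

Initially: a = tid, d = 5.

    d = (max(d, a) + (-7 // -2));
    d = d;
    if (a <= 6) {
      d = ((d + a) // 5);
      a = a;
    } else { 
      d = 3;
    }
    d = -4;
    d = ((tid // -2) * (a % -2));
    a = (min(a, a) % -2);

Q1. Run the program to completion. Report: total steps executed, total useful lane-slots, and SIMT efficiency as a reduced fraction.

Answer: 9 steps, 231 useful, 77/96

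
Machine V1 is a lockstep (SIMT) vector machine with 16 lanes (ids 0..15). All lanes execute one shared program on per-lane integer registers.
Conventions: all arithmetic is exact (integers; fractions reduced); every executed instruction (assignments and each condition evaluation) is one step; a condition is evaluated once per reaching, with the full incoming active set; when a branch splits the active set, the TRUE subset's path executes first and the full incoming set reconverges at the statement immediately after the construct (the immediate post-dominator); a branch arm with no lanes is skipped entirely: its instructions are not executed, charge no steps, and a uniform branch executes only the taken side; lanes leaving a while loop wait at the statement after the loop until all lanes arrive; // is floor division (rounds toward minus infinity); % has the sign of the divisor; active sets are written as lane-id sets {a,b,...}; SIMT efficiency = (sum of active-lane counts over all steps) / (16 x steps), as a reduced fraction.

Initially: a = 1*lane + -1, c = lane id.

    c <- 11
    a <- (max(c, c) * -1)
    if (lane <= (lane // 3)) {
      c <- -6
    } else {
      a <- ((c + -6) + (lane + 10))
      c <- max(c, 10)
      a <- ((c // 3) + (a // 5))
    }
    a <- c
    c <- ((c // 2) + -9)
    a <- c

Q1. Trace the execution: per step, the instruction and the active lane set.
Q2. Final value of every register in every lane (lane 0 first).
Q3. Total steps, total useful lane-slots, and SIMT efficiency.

step 0: c <- 11                      {0,1,2,3,4,5,6,7,8,9,10,11,12,13,14,15}
step 1: a <- (max(c, c) * -1)        {0,1,2,3,4,5,6,7,8,9,10,11,12,13,14,15}
step 2: eval (lane <= (lane // 3))   {0,1,2,3,4,5,6,7,8,9,10,11,12,13,14,15}
step 3: c <- -6                      {0}
step 4: a <- ((c + -6) + (lane + 10)) {1,2,3,4,5,6,7,8,9,10,11,12,13,14,15}
step 5: c <- max(c, 10)              {1,2,3,4,5,6,7,8,9,10,11,12,13,14,15}
step 6: a <- ((c // 3) + (a // 5))   {1,2,3,4,5,6,7,8,9,10,11,12,13,14,15}
step 7: a <- c                       {0,1,2,3,4,5,6,7,8,9,10,11,12,13,14,15}
step 8: c <- ((c // 2) + -9)         {0,1,2,3,4,5,6,7,8,9,10,11,12,13,14,15}
step 9: a <- c                       {0,1,2,3,4,5,6,7,8,9,10,11,12,13,14,15}

Answer: 10 steps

a: -12,-4,-4,-4,-4,-4,-4,-4,-4,-4,-4,-4,-4,-4,-4,-4
c: -12,-4,-4,-4,-4,-4,-4,-4,-4,-4,-4,-4,-4,-4,-4,-4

steps = 10; useful = 142; efficiency = 142/160 = 71/80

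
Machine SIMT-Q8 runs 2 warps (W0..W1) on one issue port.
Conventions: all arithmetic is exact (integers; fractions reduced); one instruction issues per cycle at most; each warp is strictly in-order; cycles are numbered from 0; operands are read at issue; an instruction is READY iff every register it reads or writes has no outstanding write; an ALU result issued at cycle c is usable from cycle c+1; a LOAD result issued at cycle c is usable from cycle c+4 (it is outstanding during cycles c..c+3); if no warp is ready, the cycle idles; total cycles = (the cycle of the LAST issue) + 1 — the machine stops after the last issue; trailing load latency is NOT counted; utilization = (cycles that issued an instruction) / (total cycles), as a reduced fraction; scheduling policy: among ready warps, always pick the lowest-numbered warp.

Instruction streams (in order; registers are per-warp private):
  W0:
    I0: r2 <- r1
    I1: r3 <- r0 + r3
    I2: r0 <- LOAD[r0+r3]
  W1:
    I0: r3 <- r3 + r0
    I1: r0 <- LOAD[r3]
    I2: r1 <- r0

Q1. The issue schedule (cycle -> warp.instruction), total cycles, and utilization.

cycle 0: W0.I0
cycle 1: W0.I1
cycle 2: W0.I2
cycle 3: W1.I0
cycle 4: W1.I1
cycle 5: idle
cycle 6: idle
cycle 7: idle
cycle 8: W1.I2

Answer: 9 cycles, utilization 2/3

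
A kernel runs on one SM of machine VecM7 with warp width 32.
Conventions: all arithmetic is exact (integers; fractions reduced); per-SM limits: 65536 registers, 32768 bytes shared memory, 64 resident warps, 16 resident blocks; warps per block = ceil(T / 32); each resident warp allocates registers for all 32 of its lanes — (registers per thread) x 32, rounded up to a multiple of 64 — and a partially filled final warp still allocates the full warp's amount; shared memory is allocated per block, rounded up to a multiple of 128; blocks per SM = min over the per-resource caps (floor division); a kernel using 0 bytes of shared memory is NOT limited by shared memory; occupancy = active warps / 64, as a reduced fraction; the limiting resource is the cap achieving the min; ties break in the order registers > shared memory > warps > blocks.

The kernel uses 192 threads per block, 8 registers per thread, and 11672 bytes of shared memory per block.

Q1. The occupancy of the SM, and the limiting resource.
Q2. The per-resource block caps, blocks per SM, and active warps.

Answer: occupancy 3/16, limited by shared memory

registers: 42 blocks
shared memory: 2 blocks
warps: 10 blocks
blocks: 16 blocks

Answer: 2 blocks, 12 active warps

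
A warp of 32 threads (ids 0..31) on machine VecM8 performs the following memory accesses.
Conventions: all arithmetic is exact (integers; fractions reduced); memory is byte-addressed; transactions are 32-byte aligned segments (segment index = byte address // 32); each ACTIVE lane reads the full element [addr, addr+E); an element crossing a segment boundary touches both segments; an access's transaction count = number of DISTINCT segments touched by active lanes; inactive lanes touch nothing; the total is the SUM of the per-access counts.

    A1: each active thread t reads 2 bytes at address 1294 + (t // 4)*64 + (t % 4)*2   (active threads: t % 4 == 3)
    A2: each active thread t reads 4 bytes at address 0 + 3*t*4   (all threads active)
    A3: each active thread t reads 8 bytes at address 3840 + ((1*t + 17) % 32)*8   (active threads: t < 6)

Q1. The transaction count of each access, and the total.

A1: 8 transactions
A2: 12 transactions
A3: 2 transactions

Answer: 8,12,2; total 22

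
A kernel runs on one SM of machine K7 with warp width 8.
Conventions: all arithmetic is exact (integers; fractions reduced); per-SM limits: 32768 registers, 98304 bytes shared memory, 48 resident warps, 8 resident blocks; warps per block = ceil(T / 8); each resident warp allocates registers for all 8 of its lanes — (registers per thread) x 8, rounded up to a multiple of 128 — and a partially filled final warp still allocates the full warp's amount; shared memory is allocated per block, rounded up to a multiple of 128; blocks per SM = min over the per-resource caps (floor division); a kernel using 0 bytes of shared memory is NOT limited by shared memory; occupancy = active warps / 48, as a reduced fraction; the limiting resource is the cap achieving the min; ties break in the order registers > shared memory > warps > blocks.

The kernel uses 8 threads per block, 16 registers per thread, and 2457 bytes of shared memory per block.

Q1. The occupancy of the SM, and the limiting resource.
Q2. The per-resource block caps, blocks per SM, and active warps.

Answer: occupancy 1/6, limited by blocks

registers: 256 blocks
shared memory: 38 blocks
warps: 48 blocks
blocks: 8 blocks

Answer: 8 blocks, 8 active warps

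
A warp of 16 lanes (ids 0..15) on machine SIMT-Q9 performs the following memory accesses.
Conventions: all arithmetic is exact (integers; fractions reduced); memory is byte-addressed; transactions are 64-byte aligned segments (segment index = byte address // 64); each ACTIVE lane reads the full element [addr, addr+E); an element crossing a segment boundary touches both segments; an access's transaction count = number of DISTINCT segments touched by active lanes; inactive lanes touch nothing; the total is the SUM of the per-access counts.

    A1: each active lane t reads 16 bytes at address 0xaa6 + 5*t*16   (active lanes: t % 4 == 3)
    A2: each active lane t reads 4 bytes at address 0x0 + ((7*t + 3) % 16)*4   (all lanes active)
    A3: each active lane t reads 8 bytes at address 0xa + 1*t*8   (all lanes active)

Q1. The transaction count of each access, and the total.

A1: 4 transactions
A2: 1 transaction
A3: 3 transactions

Answer: 4,1,3; total 8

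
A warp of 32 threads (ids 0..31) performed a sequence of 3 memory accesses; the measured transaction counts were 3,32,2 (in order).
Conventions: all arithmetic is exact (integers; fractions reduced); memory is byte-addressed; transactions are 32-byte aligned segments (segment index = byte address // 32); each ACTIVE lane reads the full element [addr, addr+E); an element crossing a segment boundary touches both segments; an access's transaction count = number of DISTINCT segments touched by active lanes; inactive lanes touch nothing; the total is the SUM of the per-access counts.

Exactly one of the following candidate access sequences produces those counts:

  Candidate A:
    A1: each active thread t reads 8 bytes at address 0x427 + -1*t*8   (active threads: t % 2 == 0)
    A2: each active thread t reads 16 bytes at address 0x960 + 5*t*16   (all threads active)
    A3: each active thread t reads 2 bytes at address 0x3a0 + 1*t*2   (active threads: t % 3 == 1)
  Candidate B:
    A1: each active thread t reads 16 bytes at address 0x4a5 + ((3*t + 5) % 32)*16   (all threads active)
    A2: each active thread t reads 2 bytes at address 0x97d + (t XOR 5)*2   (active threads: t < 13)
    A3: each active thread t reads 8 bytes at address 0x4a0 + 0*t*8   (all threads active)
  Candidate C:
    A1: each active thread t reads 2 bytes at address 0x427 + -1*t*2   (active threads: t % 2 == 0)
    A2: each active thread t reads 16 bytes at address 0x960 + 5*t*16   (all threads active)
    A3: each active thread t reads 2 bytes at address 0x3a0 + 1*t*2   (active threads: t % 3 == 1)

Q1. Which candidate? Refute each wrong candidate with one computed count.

A: A1 gives 9 transactions, not 3
B: A1 gives 17 transactions, not 3
C: all counts match (3,32,2)

Answer: C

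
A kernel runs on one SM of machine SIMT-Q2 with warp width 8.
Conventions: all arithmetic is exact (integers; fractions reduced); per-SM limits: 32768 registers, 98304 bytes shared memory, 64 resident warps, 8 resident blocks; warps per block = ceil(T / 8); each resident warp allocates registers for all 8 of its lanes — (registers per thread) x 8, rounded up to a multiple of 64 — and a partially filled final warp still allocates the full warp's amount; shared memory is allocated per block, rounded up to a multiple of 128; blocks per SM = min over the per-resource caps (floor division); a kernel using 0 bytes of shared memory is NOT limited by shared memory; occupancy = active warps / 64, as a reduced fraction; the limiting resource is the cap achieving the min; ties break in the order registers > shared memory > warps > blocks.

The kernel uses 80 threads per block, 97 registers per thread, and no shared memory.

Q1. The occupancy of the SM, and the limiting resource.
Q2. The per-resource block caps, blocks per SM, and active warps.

Answer: occupancy 15/32, limited by registers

registers: 3 blocks
shared memory: no limit (kernel uses none)
warps: 6 blocks
blocks: 8 blocks

Answer: 3 blocks, 30 active warps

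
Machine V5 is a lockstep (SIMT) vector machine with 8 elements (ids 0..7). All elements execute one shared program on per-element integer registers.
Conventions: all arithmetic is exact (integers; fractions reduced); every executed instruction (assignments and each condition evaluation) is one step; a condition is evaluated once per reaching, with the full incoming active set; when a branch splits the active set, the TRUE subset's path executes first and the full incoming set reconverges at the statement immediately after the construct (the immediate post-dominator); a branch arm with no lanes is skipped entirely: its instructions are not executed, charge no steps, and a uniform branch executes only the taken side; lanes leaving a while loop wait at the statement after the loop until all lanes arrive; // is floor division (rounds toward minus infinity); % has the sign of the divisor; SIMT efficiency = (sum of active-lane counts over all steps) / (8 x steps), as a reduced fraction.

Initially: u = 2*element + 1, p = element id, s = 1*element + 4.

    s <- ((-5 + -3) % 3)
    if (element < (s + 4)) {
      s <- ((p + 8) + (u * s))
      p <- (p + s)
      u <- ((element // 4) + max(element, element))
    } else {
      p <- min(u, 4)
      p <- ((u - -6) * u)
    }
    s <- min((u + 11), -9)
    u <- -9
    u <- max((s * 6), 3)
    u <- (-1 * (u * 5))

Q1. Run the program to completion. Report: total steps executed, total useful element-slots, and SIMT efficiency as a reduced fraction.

Answer: 11 steps, 69 useful, 69/88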